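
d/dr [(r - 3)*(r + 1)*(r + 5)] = 3*r^2 + 6*r - 13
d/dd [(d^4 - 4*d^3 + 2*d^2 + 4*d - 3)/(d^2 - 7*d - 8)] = (2*d^3 - 29*d^2 + 80*d - 53)/(d^2 - 16*d + 64)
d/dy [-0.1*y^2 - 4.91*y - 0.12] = -0.2*y - 4.91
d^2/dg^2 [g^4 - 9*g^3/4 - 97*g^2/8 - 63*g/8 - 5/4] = 12*g^2 - 27*g/2 - 97/4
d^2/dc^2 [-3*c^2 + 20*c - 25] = -6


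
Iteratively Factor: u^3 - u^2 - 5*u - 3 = (u + 1)*(u^2 - 2*u - 3) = (u - 3)*(u + 1)*(u + 1)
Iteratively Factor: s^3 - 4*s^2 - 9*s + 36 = (s - 4)*(s^2 - 9) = (s - 4)*(s - 3)*(s + 3)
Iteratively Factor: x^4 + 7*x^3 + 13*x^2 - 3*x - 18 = (x - 1)*(x^3 + 8*x^2 + 21*x + 18) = (x - 1)*(x + 3)*(x^2 + 5*x + 6) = (x - 1)*(x + 2)*(x + 3)*(x + 3)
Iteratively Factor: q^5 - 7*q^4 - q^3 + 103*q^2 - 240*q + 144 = (q + 4)*(q^4 - 11*q^3 + 43*q^2 - 69*q + 36) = (q - 3)*(q + 4)*(q^3 - 8*q^2 + 19*q - 12) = (q - 3)^2*(q + 4)*(q^2 - 5*q + 4) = (q - 4)*(q - 3)^2*(q + 4)*(q - 1)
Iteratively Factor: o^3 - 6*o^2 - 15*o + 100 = (o - 5)*(o^2 - o - 20) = (o - 5)^2*(o + 4)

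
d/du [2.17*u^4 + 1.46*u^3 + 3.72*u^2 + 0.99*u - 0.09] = 8.68*u^3 + 4.38*u^2 + 7.44*u + 0.99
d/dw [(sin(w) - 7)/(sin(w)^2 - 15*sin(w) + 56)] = -cos(w)/(sin(w) - 8)^2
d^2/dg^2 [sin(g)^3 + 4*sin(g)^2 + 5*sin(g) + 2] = -9*sin(g)^3 - 16*sin(g)^2 + sin(g) + 8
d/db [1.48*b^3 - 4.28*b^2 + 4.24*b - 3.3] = 4.44*b^2 - 8.56*b + 4.24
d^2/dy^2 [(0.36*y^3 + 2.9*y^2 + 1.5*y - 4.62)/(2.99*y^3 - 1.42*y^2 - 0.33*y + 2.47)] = (-7.105427357601e-15*y^7 + 54.909556*y^6 + 82.592172*y^5 - 548.58726*y^4 + 22.9015119999999*y^3 - 102.21054*y^2 + 236.475468*y + 4.415908)/(26.730899*y^9 - 38.084826*y^8 + 9.236409*y^7 + 71.789537*y^6 - 63.942159*y^5 - 0.145284000000003*y^4 + 61.633788*y^3 - 25.182885*y^2 - 6.039891*y + 15.069223)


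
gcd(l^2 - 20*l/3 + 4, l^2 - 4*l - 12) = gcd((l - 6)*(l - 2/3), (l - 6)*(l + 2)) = l - 6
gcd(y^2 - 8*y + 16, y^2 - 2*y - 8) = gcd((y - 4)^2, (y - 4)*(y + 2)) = y - 4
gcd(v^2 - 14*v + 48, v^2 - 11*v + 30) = v - 6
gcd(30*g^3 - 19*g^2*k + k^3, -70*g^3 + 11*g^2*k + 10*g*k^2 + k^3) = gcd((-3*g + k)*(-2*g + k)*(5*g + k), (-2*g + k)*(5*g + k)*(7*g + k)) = 10*g^2 - 3*g*k - k^2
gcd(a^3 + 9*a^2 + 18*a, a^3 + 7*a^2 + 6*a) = a^2 + 6*a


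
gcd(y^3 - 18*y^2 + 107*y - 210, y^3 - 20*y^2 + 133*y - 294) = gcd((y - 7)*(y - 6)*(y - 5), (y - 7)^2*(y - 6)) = y^2 - 13*y + 42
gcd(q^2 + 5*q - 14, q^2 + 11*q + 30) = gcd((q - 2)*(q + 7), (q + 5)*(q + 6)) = 1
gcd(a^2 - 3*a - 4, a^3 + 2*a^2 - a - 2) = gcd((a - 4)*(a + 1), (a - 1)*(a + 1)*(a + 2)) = a + 1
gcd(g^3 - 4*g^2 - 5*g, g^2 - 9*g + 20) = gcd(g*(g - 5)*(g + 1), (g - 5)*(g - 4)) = g - 5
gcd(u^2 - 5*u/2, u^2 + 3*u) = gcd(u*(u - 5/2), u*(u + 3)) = u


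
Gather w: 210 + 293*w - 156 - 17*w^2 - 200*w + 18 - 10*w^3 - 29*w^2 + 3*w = -10*w^3 - 46*w^2 + 96*w + 72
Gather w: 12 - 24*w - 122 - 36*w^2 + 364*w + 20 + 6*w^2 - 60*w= -30*w^2 + 280*w - 90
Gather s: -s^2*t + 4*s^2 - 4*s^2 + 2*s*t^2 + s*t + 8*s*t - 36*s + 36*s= -s^2*t + s*(2*t^2 + 9*t)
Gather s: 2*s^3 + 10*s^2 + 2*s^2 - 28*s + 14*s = 2*s^3 + 12*s^2 - 14*s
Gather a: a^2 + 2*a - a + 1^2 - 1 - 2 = a^2 + a - 2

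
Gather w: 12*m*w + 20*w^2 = 12*m*w + 20*w^2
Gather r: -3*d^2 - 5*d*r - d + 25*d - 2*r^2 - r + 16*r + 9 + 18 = -3*d^2 + 24*d - 2*r^2 + r*(15 - 5*d) + 27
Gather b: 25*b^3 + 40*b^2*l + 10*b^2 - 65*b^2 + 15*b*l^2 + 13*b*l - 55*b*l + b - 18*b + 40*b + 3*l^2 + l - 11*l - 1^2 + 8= 25*b^3 + b^2*(40*l - 55) + b*(15*l^2 - 42*l + 23) + 3*l^2 - 10*l + 7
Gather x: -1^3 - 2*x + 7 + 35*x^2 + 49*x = 35*x^2 + 47*x + 6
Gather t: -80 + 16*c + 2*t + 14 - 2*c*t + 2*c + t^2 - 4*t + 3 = 18*c + t^2 + t*(-2*c - 2) - 63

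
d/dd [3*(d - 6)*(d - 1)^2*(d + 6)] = 12*d^3 - 18*d^2 - 210*d + 216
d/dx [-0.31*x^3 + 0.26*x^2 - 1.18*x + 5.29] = -0.93*x^2 + 0.52*x - 1.18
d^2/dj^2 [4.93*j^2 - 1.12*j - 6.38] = 9.86000000000000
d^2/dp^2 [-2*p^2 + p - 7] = -4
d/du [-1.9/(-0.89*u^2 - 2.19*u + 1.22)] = (-3.382*u - 4.161)/(0.89*u^2 + 2.19*u - 1.22)^2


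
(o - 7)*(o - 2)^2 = o^3 - 11*o^2 + 32*o - 28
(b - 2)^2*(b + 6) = b^3 + 2*b^2 - 20*b + 24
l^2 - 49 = (l - 7)*(l + 7)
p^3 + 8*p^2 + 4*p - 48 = (p - 2)*(p + 4)*(p + 6)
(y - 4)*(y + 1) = y^2 - 3*y - 4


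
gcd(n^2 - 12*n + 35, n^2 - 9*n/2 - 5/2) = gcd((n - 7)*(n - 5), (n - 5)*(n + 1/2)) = n - 5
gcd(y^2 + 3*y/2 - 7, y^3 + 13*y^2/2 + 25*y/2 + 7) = y + 7/2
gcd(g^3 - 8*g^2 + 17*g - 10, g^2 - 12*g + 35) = g - 5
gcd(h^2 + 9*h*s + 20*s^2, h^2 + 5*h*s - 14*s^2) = 1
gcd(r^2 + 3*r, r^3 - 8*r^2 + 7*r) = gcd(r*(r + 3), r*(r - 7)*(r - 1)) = r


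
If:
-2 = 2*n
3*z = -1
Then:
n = -1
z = -1/3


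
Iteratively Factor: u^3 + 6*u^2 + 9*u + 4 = (u + 1)*(u^2 + 5*u + 4) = (u + 1)^2*(u + 4)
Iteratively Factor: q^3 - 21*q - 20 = (q + 4)*(q^2 - 4*q - 5) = (q + 1)*(q + 4)*(q - 5)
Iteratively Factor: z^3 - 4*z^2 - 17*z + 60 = (z - 5)*(z^2 + z - 12) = (z - 5)*(z - 3)*(z + 4)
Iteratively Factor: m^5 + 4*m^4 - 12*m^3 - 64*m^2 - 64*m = (m - 4)*(m^4 + 8*m^3 + 20*m^2 + 16*m) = (m - 4)*(m + 4)*(m^3 + 4*m^2 + 4*m) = (m - 4)*(m + 2)*(m + 4)*(m^2 + 2*m) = (m - 4)*(m + 2)^2*(m + 4)*(m)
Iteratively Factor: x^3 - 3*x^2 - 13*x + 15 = (x - 1)*(x^2 - 2*x - 15) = (x - 1)*(x + 3)*(x - 5)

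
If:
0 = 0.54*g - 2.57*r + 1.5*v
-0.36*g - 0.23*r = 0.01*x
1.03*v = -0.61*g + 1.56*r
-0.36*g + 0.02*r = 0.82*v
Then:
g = 0.00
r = 0.00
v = 0.00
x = 0.00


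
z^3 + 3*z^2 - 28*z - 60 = (z - 5)*(z + 2)*(z + 6)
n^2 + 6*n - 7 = (n - 1)*(n + 7)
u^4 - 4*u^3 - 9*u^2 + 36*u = u*(u - 4)*(u - 3)*(u + 3)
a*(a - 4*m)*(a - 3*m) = a^3 - 7*a^2*m + 12*a*m^2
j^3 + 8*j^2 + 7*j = j*(j + 1)*(j + 7)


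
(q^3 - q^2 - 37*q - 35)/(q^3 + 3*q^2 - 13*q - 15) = (q - 7)/(q - 3)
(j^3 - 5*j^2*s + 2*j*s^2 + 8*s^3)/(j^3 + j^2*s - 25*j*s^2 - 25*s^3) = (-j^2 + 6*j*s - 8*s^2)/(-j^2 + 25*s^2)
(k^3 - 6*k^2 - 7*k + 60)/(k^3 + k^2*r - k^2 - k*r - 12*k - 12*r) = (k - 5)/(k + r)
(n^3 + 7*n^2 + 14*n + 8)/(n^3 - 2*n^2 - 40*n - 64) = (n + 1)/(n - 8)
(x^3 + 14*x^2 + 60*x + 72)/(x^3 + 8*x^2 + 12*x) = (x + 6)/x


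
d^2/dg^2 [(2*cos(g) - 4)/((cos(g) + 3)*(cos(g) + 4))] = 2*(15*(1 - cos(g)^2)^2 - cos(g)^5 + 116*cos(g)^3 + 104*cos(g)^2 - 468*cos(g) - 331)/((cos(g) + 3)^3*(cos(g) + 4)^3)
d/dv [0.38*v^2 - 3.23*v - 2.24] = 0.76*v - 3.23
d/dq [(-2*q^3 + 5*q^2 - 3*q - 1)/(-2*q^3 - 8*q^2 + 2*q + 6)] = (13*q^4 - 10*q^3 - 28*q^2 + 22*q - 8)/(2*(q^6 + 8*q^5 + 14*q^4 - 14*q^3 - 23*q^2 + 6*q + 9))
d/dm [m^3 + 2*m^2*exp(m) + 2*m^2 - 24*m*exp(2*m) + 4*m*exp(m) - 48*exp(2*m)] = 2*m^2*exp(m) + 3*m^2 - 48*m*exp(2*m) + 8*m*exp(m) + 4*m - 120*exp(2*m) + 4*exp(m)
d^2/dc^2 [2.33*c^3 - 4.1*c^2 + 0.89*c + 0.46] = 13.98*c - 8.2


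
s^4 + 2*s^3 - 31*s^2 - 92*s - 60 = (s - 6)*(s + 1)*(s + 2)*(s + 5)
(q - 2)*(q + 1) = q^2 - q - 2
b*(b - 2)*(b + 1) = b^3 - b^2 - 2*b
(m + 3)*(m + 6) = m^2 + 9*m + 18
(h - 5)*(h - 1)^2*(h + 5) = h^4 - 2*h^3 - 24*h^2 + 50*h - 25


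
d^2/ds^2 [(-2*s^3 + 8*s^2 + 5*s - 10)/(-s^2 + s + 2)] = 2*(-7*s^3 - 6*s^2 - 36*s + 8)/(s^6 - 3*s^5 - 3*s^4 + 11*s^3 + 6*s^2 - 12*s - 8)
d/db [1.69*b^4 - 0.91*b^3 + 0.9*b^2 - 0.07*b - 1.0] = 6.76*b^3 - 2.73*b^2 + 1.8*b - 0.07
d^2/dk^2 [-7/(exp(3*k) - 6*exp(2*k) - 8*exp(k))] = 7*(2*(-3*exp(2*k) + 12*exp(k) + 8)^2 + (-exp(2*k) + 6*exp(k) + 8)*(9*exp(2*k) - 24*exp(k) - 8))*exp(-k)/(-exp(2*k) + 6*exp(k) + 8)^3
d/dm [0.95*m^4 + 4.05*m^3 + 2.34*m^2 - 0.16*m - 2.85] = 3.8*m^3 + 12.15*m^2 + 4.68*m - 0.16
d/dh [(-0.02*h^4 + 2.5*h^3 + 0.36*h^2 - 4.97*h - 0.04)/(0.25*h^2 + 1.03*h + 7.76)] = (-0.01*h^5 + 0.5632*h^4 + 4.5292*h^3 + 59.8133*h^2 + 5.6072*h - 38.526)/(0.0625*h^4 + 0.515*h^3 + 4.9409*h^2 + 15.9856*h + 60.2176)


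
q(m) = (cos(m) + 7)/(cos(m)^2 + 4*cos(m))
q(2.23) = -3.08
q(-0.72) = 2.17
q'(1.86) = 20.57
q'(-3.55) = 0.79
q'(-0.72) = -2.02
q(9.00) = -2.16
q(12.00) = 1.92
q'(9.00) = 0.84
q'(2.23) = 3.64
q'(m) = (2*sin(m)*cos(m) + 4*sin(m))*(cos(m) + 7)/(cos(m)^2 + 4*cos(m))^2 - sin(m)/(cos(m)^2 + 4*cos(m)) = (sin(m) + 28*sin(m)/cos(m)^2 + 14*tan(m))/(cos(m) + 4)^2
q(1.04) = 3.29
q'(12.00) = -1.30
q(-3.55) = -2.15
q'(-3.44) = 0.54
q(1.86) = -6.34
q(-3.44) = -2.08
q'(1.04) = 5.86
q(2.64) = -2.24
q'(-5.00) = 20.82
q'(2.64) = 1.06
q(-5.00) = 5.99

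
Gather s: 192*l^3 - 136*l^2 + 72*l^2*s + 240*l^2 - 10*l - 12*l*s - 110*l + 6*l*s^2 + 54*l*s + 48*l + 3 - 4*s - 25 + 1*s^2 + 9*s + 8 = 192*l^3 + 104*l^2 - 72*l + s^2*(6*l + 1) + s*(72*l^2 + 42*l + 5) - 14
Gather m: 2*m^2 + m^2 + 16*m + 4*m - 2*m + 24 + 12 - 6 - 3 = 3*m^2 + 18*m + 27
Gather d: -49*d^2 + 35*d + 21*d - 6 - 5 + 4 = -49*d^2 + 56*d - 7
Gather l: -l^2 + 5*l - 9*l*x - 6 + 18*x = -l^2 + l*(5 - 9*x) + 18*x - 6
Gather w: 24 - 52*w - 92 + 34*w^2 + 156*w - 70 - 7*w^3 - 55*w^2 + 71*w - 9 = -7*w^3 - 21*w^2 + 175*w - 147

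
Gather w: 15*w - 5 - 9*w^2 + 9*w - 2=-9*w^2 + 24*w - 7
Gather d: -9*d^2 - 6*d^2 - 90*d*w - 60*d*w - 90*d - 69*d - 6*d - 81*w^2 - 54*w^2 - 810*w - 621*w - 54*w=-15*d^2 + d*(-150*w - 165) - 135*w^2 - 1485*w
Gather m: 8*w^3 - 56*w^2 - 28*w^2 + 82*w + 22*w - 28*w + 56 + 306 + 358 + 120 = 8*w^3 - 84*w^2 + 76*w + 840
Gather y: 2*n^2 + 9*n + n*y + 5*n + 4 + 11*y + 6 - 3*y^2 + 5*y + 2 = 2*n^2 + 14*n - 3*y^2 + y*(n + 16) + 12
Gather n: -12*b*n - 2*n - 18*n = n*(-12*b - 20)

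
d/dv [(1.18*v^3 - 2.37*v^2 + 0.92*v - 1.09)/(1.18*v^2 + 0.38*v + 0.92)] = (1.3924*v^4 + 0.8968*v^3 + 1.2706*v^2 - 1.7884*v + 1.2606)/(1.3924*v^4 + 0.8968*v^3 + 2.3156*v^2 + 0.6992*v + 0.8464)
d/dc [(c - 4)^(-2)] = -2/(c - 4)^3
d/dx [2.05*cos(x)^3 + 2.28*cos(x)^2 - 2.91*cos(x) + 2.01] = (-6.15*cos(x)^2 - 4.56*cos(x) + 2.91)*sin(x)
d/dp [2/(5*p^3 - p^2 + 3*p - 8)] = 2*(-15*p^2 + 2*p - 3)/(5*p^3 - p^2 + 3*p - 8)^2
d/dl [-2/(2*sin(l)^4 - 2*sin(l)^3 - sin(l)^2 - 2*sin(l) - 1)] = 4*(4*sin(l)^3 - 3*sin(l)^2 - sin(l) - 1)*cos(l)/(-2*sin(l)^4 + 2*sin(l)^3 + sin(l)^2 + 2*sin(l) + 1)^2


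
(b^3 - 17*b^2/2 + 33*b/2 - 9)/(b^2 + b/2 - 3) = (b^2 - 7*b + 6)/(b + 2)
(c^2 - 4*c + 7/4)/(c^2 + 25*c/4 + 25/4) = (4*c^2 - 16*c + 7)/(4*c^2 + 25*c + 25)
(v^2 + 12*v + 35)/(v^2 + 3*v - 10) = (v + 7)/(v - 2)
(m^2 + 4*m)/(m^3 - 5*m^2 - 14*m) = (m + 4)/(m^2 - 5*m - 14)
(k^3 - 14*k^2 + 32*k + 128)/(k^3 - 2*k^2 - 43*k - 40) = (k^2 - 6*k - 16)/(k^2 + 6*k + 5)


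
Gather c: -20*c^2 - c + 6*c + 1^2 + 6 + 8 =-20*c^2 + 5*c + 15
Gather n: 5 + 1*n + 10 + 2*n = 3*n + 15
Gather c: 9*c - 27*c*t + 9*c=c*(18 - 27*t)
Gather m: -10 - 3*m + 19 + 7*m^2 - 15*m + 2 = 7*m^2 - 18*m + 11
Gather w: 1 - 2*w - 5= -2*w - 4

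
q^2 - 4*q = q*(q - 4)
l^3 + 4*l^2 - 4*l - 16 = (l - 2)*(l + 2)*(l + 4)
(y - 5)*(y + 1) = y^2 - 4*y - 5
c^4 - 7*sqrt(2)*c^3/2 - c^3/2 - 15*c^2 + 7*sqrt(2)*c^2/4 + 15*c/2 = c*(c - 1/2)*(c - 5*sqrt(2))*(c + 3*sqrt(2)/2)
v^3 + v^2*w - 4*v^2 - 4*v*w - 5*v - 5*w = (v - 5)*(v + 1)*(v + w)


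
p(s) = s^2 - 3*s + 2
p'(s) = 2*s - 3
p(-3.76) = 27.42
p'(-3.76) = -10.52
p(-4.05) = 30.55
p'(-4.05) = -11.10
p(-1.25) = 7.31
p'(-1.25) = -5.50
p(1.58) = -0.24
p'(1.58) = 0.16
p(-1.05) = 6.25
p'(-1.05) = -5.10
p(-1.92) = 11.45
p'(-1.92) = -6.84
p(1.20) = -0.16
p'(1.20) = -0.60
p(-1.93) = 11.51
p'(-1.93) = -6.86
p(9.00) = 56.00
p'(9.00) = 15.00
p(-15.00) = 272.00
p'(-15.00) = -33.00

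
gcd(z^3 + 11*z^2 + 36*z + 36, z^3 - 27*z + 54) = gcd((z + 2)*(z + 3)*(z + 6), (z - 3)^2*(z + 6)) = z + 6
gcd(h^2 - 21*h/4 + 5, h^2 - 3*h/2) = 1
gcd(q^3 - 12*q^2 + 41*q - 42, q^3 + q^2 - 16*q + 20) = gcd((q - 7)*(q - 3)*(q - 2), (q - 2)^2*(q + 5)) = q - 2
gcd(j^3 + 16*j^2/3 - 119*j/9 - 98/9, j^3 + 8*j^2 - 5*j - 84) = j + 7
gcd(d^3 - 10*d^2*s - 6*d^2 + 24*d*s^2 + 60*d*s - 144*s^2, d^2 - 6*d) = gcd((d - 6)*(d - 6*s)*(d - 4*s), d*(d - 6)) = d - 6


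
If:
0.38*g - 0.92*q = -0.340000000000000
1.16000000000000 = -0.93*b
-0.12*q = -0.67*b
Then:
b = -1.25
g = -17.76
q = -6.96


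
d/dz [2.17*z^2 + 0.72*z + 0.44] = 4.34*z + 0.72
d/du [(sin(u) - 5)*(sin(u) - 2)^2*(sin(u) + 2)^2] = (5*sin(u)^4 - 20*sin(u)^3 - 24*sin(u)^2 + 80*sin(u) + 16)*cos(u)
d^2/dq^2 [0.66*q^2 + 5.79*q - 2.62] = 1.32000000000000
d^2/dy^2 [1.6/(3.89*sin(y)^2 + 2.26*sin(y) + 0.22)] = (-96.84544*sin(y)^4 - 42.19872*sin(y)^3 + 142.57312*sin(y)^2 + 85.19296*sin(y) + 13.60576)/(3.89*sin(y)^2 + 2.26*sin(y) + 0.22)^3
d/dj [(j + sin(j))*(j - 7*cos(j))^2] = (j - 7*cos(j))*(2*(j + sin(j))*(7*sin(j) + 1) + (j - 7*cos(j))*(cos(j) + 1))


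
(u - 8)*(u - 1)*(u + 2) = u^3 - 7*u^2 - 10*u + 16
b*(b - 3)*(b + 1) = b^3 - 2*b^2 - 3*b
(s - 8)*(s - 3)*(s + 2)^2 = s^4 - 7*s^3 - 16*s^2 + 52*s + 96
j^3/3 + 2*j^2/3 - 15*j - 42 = (j/3 + 1)*(j - 7)*(j + 6)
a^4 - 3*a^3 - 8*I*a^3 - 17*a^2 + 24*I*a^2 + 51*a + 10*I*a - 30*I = (a - 3)*(a - 5*I)*(a - 2*I)*(a - I)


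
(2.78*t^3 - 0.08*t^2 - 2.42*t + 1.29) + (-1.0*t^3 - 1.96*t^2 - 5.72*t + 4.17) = 1.78*t^3 - 2.04*t^2 - 8.14*t + 5.46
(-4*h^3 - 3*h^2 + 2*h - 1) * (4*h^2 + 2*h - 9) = -16*h^5 - 20*h^4 + 38*h^3 + 27*h^2 - 20*h + 9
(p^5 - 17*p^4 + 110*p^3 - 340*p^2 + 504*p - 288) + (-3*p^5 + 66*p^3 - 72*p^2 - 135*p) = -2*p^5 - 17*p^4 + 176*p^3 - 412*p^2 + 369*p - 288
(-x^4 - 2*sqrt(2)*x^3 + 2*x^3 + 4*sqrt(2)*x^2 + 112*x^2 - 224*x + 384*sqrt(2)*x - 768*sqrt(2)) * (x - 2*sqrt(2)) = -x^5 + 2*x^4 + 120*x^3 - 240*x^2 + 160*sqrt(2)*x^2 - 1536*x - 320*sqrt(2)*x + 3072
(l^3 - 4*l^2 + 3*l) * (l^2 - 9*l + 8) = l^5 - 13*l^4 + 47*l^3 - 59*l^2 + 24*l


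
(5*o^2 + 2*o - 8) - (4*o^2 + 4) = o^2 + 2*o - 12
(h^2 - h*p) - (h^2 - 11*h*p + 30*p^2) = 10*h*p - 30*p^2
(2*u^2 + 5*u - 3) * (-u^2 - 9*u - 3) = -2*u^4 - 23*u^3 - 48*u^2 + 12*u + 9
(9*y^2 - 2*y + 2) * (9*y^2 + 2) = 81*y^4 - 18*y^3 + 36*y^2 - 4*y + 4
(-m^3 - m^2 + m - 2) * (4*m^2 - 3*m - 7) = -4*m^5 - m^4 + 14*m^3 - 4*m^2 - m + 14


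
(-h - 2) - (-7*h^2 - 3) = 7*h^2 - h + 1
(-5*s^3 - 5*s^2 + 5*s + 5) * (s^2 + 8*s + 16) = -5*s^5 - 45*s^4 - 115*s^3 - 35*s^2 + 120*s + 80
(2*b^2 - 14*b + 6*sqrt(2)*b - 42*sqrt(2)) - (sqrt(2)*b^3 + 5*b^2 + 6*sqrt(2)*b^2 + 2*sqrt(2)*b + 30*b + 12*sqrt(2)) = -sqrt(2)*b^3 - 6*sqrt(2)*b^2 - 3*b^2 - 44*b + 4*sqrt(2)*b - 54*sqrt(2)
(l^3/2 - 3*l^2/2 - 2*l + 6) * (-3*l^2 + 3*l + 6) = -3*l^5/2 + 6*l^4 + 9*l^3/2 - 33*l^2 + 6*l + 36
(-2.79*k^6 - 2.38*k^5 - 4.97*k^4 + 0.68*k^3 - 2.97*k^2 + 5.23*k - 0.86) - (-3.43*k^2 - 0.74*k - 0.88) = -2.79*k^6 - 2.38*k^5 - 4.97*k^4 + 0.68*k^3 + 0.46*k^2 + 5.97*k + 0.02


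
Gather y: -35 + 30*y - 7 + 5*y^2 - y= 5*y^2 + 29*y - 42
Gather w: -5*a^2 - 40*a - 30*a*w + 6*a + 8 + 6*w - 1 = -5*a^2 - 34*a + w*(6 - 30*a) + 7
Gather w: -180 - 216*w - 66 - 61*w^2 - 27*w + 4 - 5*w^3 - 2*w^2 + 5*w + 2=-5*w^3 - 63*w^2 - 238*w - 240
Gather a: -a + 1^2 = 1 - a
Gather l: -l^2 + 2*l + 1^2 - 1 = -l^2 + 2*l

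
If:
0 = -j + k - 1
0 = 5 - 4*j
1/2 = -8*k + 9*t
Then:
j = 5/4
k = 9/4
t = 37/18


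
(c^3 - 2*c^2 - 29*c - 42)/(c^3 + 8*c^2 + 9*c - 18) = (c^2 - 5*c - 14)/(c^2 + 5*c - 6)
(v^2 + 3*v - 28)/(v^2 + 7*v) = (v - 4)/v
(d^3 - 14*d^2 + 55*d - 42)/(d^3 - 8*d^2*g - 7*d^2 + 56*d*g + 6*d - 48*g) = (d - 7)/(d - 8*g)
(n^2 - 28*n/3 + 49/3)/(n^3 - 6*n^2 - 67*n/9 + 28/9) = 3*(3*n - 7)/(9*n^2 + 9*n - 4)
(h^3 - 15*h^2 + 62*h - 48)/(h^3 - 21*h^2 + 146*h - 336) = (h - 1)/(h - 7)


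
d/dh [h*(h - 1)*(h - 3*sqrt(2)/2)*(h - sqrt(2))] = 4*h^3 - 15*sqrt(2)*h^2/2 - 3*h^2 + 6*h + 5*sqrt(2)*h - 3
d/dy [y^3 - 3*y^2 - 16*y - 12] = 3*y^2 - 6*y - 16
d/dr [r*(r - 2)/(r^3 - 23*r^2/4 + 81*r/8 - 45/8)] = 8*(-8*r^4 + 32*r^3 - 11*r^2 - 90*r + 90)/(64*r^6 - 736*r^5 + 3412*r^4 - 8172*r^3 + 10701*r^2 - 7290*r + 2025)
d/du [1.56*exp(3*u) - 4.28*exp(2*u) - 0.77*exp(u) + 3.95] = (4.68*exp(2*u) - 8.56*exp(u) - 0.77)*exp(u)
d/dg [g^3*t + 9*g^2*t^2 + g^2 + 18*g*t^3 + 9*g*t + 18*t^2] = 3*g^2*t + 18*g*t^2 + 2*g + 18*t^3 + 9*t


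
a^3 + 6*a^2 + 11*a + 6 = (a + 1)*(a + 2)*(a + 3)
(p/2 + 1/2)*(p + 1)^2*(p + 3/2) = p^4/2 + 9*p^3/4 + 15*p^2/4 + 11*p/4 + 3/4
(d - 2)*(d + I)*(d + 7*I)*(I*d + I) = I*d^4 - 8*d^3 - I*d^3 + 8*d^2 - 9*I*d^2 + 16*d + 7*I*d + 14*I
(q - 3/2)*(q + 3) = q^2 + 3*q/2 - 9/2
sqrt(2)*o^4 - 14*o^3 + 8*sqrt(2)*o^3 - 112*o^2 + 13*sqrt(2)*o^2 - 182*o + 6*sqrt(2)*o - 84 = (o + 1)*(o + 6)*(o - 7*sqrt(2))*(sqrt(2)*o + sqrt(2))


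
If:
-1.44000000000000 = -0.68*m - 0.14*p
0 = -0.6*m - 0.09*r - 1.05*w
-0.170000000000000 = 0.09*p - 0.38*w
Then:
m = 2.50653594771242 - 0.869281045751634*w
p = 4.22222222222222*w - 1.88888888888889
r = -5.87145969498911*w - 16.7102396514161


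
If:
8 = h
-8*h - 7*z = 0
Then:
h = 8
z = -64/7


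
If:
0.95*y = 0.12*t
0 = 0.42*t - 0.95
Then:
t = 2.26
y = 0.29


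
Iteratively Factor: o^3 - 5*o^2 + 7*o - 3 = (o - 1)*(o^2 - 4*o + 3) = (o - 1)^2*(o - 3)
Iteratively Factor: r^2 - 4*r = (r)*(r - 4)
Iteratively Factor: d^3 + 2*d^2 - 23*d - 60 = (d + 4)*(d^2 - 2*d - 15) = (d + 3)*(d + 4)*(d - 5)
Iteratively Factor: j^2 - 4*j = (j - 4)*(j)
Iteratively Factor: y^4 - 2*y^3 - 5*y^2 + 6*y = (y - 1)*(y^3 - y^2 - 6*y) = y*(y - 1)*(y^2 - y - 6) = y*(y - 1)*(y + 2)*(y - 3)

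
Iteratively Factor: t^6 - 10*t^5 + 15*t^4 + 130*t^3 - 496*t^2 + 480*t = (t)*(t^5 - 10*t^4 + 15*t^3 + 130*t^2 - 496*t + 480) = t*(t - 2)*(t^4 - 8*t^3 - t^2 + 128*t - 240) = t*(t - 4)*(t - 2)*(t^3 - 4*t^2 - 17*t + 60) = t*(t - 4)*(t - 2)*(t + 4)*(t^2 - 8*t + 15) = t*(t - 5)*(t - 4)*(t - 2)*(t + 4)*(t - 3)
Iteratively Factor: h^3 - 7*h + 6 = (h - 2)*(h^2 + 2*h - 3) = (h - 2)*(h + 3)*(h - 1)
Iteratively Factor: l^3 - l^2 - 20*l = (l + 4)*(l^2 - 5*l) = l*(l + 4)*(l - 5)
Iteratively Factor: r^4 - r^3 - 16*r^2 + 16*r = (r + 4)*(r^3 - 5*r^2 + 4*r) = (r - 4)*(r + 4)*(r^2 - r) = (r - 4)*(r - 1)*(r + 4)*(r)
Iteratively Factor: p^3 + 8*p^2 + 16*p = (p + 4)*(p^2 + 4*p) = (p + 4)^2*(p)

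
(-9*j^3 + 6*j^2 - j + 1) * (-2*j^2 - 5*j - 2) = 18*j^5 + 33*j^4 - 10*j^3 - 9*j^2 - 3*j - 2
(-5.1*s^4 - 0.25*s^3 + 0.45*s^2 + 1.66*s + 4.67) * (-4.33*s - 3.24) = 22.083*s^5 + 17.6065*s^4 - 1.1385*s^3 - 8.6458*s^2 - 25.5995*s - 15.1308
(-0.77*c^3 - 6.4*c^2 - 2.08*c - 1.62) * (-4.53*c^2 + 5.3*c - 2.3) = 3.4881*c^5 + 24.911*c^4 - 22.7266*c^3 + 11.0346*c^2 - 3.802*c + 3.726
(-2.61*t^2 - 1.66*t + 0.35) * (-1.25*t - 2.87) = 3.2625*t^3 + 9.5657*t^2 + 4.3267*t - 1.0045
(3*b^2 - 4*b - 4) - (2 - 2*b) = 3*b^2 - 2*b - 6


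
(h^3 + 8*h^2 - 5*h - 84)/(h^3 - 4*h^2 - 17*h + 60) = (h + 7)/(h - 5)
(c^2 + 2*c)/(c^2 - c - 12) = c*(c + 2)/(c^2 - c - 12)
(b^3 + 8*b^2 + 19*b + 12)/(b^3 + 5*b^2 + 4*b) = (b + 3)/b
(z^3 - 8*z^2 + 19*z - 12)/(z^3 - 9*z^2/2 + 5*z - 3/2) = 2*(z - 4)/(2*z - 1)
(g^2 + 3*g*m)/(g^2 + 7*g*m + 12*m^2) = g/(g + 4*m)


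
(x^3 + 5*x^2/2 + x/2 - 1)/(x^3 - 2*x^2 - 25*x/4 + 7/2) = 2*(x + 1)/(2*x - 7)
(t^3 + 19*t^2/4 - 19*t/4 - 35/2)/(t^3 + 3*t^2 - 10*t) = (t + 7/4)/t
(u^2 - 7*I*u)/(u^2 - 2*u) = (u - 7*I)/(u - 2)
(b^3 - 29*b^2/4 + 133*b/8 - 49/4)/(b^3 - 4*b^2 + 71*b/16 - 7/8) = 2*(2*b - 7)/(4*b - 1)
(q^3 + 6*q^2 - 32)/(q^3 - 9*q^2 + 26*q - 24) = (q^2 + 8*q + 16)/(q^2 - 7*q + 12)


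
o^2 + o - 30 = (o - 5)*(o + 6)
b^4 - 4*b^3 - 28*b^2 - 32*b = b*(b - 8)*(b + 2)^2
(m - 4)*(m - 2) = m^2 - 6*m + 8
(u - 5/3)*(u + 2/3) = u^2 - u - 10/9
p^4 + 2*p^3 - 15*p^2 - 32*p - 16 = (p - 4)*(p + 1)^2*(p + 4)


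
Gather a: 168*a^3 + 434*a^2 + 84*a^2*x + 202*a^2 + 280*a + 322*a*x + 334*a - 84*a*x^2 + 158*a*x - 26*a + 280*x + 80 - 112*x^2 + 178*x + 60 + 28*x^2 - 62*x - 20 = 168*a^3 + a^2*(84*x + 636) + a*(-84*x^2 + 480*x + 588) - 84*x^2 + 396*x + 120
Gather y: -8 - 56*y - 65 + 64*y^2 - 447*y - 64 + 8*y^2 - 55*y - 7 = 72*y^2 - 558*y - 144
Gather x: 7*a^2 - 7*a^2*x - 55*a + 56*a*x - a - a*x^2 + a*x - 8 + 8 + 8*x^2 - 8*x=7*a^2 - 56*a + x^2*(8 - a) + x*(-7*a^2 + 57*a - 8)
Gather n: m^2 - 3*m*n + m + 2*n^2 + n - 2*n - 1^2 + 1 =m^2 + m + 2*n^2 + n*(-3*m - 1)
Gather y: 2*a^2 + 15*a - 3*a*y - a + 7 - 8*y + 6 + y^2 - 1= 2*a^2 + 14*a + y^2 + y*(-3*a - 8) + 12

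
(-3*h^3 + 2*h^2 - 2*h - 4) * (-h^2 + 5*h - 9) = 3*h^5 - 17*h^4 + 39*h^3 - 24*h^2 - 2*h + 36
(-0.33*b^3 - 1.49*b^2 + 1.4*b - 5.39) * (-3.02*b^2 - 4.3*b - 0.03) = 0.9966*b^5 + 5.9188*b^4 + 2.1889*b^3 + 10.3025*b^2 + 23.135*b + 0.1617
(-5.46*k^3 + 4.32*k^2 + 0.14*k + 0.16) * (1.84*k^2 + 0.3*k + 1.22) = -10.0464*k^5 + 6.3108*k^4 - 5.1076*k^3 + 5.6068*k^2 + 0.2188*k + 0.1952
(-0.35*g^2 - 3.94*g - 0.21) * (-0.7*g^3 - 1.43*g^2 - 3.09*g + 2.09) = 0.245*g^5 + 3.2585*g^4 + 6.8627*g^3 + 11.7434*g^2 - 7.5857*g - 0.4389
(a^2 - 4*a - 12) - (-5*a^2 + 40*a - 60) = 6*a^2 - 44*a + 48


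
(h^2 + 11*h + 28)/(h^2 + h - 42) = (h + 4)/(h - 6)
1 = 1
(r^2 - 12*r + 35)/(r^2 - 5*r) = (r - 7)/r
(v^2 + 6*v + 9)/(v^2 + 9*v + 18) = (v + 3)/(v + 6)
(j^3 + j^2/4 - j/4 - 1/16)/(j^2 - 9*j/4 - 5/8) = (4*j^2 - 1)/(2*(2*j - 5))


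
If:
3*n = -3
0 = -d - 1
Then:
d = -1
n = -1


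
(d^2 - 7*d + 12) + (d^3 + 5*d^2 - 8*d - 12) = d^3 + 6*d^2 - 15*d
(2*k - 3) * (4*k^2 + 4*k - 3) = 8*k^3 - 4*k^2 - 18*k + 9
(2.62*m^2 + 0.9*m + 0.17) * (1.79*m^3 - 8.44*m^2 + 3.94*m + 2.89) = 4.6898*m^5 - 20.5018*m^4 + 3.0311*m^3 + 9.683*m^2 + 3.2708*m + 0.4913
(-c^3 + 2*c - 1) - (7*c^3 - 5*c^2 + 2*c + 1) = -8*c^3 + 5*c^2 - 2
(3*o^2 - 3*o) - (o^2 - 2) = 2*o^2 - 3*o + 2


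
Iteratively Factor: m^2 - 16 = (m - 4)*(m + 4)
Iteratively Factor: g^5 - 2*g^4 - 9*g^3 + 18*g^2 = (g - 2)*(g^4 - 9*g^2) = (g - 3)*(g - 2)*(g^3 + 3*g^2) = (g - 3)*(g - 2)*(g + 3)*(g^2) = g*(g - 3)*(g - 2)*(g + 3)*(g)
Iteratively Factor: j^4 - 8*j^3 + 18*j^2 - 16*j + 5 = (j - 5)*(j^3 - 3*j^2 + 3*j - 1) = (j - 5)*(j - 1)*(j^2 - 2*j + 1) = (j - 5)*(j - 1)^2*(j - 1)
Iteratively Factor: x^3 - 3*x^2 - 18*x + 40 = (x - 5)*(x^2 + 2*x - 8) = (x - 5)*(x + 4)*(x - 2)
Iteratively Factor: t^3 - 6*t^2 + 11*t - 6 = (t - 1)*(t^2 - 5*t + 6) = (t - 2)*(t - 1)*(t - 3)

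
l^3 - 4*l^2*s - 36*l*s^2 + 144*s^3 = (l - 6*s)*(l - 4*s)*(l + 6*s)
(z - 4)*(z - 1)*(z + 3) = z^3 - 2*z^2 - 11*z + 12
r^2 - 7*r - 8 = (r - 8)*(r + 1)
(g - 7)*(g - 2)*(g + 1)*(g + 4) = g^4 - 4*g^3 - 27*g^2 + 34*g + 56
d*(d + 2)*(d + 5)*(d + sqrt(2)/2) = d^4 + sqrt(2)*d^3/2 + 7*d^3 + 7*sqrt(2)*d^2/2 + 10*d^2 + 5*sqrt(2)*d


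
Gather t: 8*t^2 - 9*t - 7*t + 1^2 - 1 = 8*t^2 - 16*t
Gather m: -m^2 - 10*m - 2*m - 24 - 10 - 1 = -m^2 - 12*m - 35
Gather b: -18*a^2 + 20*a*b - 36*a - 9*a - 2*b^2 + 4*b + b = -18*a^2 - 45*a - 2*b^2 + b*(20*a + 5)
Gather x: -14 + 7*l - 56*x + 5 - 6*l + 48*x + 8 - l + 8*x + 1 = 0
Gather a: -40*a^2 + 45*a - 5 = -40*a^2 + 45*a - 5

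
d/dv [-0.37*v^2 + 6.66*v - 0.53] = 6.66 - 0.74*v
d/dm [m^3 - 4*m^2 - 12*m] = 3*m^2 - 8*m - 12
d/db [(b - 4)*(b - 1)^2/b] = 2*b - 6 + 4/b^2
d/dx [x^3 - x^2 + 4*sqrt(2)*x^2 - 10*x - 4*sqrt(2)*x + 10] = 3*x^2 - 2*x + 8*sqrt(2)*x - 10 - 4*sqrt(2)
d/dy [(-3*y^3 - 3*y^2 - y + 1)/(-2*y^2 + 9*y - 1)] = 2*(3*y^4 - 27*y^3 - 10*y^2 + 5*y - 4)/(4*y^4 - 36*y^3 + 85*y^2 - 18*y + 1)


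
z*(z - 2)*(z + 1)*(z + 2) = z^4 + z^3 - 4*z^2 - 4*z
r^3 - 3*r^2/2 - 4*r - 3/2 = (r - 3)*(r + 1/2)*(r + 1)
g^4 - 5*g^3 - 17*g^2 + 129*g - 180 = (g - 4)*(g - 3)^2*(g + 5)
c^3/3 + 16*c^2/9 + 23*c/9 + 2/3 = (c/3 + 1)*(c + 1/3)*(c + 2)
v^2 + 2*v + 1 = (v + 1)^2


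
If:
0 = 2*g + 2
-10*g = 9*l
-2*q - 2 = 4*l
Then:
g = -1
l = 10/9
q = -29/9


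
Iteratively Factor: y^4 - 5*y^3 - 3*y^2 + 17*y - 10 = (y + 2)*(y^3 - 7*y^2 + 11*y - 5) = (y - 1)*(y + 2)*(y^2 - 6*y + 5) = (y - 1)^2*(y + 2)*(y - 5)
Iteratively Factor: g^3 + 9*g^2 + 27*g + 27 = (g + 3)*(g^2 + 6*g + 9) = (g + 3)^2*(g + 3)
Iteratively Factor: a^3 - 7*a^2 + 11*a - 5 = (a - 1)*(a^2 - 6*a + 5) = (a - 1)^2*(a - 5)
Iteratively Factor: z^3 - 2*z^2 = (z)*(z^2 - 2*z) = z^2*(z - 2)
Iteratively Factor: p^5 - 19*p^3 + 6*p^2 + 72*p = (p - 3)*(p^4 + 3*p^3 - 10*p^2 - 24*p) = p*(p - 3)*(p^3 + 3*p^2 - 10*p - 24) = p*(p - 3)*(p + 2)*(p^2 + p - 12) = p*(p - 3)*(p + 2)*(p + 4)*(p - 3)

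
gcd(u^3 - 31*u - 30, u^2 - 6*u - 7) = u + 1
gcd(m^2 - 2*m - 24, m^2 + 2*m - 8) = m + 4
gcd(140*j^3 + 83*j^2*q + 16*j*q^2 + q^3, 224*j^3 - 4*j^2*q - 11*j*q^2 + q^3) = 4*j + q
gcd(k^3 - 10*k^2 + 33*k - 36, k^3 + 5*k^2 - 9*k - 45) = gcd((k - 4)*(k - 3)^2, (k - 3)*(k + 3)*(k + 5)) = k - 3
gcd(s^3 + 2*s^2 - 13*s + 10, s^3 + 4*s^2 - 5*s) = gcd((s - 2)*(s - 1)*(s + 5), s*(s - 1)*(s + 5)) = s^2 + 4*s - 5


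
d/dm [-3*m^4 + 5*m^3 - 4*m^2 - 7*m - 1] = -12*m^3 + 15*m^2 - 8*m - 7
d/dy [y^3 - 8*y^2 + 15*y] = 3*y^2 - 16*y + 15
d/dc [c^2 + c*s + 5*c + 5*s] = 2*c + s + 5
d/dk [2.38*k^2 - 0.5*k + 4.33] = 4.76*k - 0.5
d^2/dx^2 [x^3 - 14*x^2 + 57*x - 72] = 6*x - 28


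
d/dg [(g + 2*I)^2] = 2*g + 4*I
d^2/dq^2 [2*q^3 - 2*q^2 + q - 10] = 12*q - 4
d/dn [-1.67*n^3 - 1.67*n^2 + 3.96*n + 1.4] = -5.01*n^2 - 3.34*n + 3.96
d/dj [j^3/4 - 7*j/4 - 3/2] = 3*j^2/4 - 7/4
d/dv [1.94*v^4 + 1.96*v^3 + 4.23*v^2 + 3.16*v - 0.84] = 7.76*v^3 + 5.88*v^2 + 8.46*v + 3.16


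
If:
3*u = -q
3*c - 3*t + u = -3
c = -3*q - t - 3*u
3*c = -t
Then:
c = -9/35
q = -9/35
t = 27/35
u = 3/35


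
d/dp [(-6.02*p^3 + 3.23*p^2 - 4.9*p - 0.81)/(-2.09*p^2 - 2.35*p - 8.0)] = (12.5818*p^4 + 28.294*p^3 + 126.6485*p^2 - 55.0658*p + 37.2965)/(4.3681*p^4 + 9.823*p^3 + 38.9625*p^2 + 37.6*p + 64.0)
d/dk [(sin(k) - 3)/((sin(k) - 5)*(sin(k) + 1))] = (6*sin(k) + cos(k)^2 - 18)*cos(k)/((sin(k) - 5)^2*(sin(k) + 1)^2)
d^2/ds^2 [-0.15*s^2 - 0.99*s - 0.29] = -0.300000000000000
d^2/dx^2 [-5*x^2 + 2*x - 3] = -10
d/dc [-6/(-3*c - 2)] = -18/(3*c + 2)^2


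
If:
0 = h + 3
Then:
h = -3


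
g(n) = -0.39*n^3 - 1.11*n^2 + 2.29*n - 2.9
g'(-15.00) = -227.66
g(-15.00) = 1029.25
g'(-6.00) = -26.51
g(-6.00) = 27.64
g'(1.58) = -4.14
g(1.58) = -3.59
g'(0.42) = 1.15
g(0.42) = -2.16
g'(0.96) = -0.92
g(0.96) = -2.07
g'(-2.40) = 0.88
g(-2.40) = -9.40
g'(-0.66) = 3.25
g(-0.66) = -4.78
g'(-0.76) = 3.30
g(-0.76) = -5.11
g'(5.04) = -38.62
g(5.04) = -69.48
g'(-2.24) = 1.39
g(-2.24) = -9.22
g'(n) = -1.17*n^2 - 2.22*n + 2.29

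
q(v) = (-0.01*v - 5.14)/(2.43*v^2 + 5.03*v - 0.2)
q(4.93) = -0.06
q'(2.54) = 0.11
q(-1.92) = 5.69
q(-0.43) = 2.68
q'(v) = (-4.86*v - 5.03)*(-0.01*v - 5.14)/(2.43*v^2 + 5.03*v - 0.2)^2 - 0.01/(2.43*v^2 + 5.03*v - 0.2)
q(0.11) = -13.43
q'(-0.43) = 4.13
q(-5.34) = -0.12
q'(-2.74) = -2.34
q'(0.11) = 195.30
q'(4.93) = 0.02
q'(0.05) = 8176.85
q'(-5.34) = -0.06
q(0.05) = -89.28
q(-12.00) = -0.02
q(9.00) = -0.02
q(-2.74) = -1.20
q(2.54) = -0.18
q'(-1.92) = -27.20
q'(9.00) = 0.00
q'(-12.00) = -0.00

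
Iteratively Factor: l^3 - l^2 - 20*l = (l)*(l^2 - l - 20) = l*(l + 4)*(l - 5)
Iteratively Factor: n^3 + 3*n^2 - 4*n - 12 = (n + 2)*(n^2 + n - 6) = (n + 2)*(n + 3)*(n - 2)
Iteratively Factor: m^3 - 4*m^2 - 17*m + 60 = (m - 5)*(m^2 + m - 12) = (m - 5)*(m - 3)*(m + 4)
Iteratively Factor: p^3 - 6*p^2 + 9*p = (p - 3)*(p^2 - 3*p) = (p - 3)^2*(p)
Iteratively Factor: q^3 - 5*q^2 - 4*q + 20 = (q + 2)*(q^2 - 7*q + 10) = (q - 2)*(q + 2)*(q - 5)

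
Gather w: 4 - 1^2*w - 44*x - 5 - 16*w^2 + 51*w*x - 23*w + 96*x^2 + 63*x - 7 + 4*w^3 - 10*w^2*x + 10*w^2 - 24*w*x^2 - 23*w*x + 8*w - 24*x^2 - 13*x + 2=4*w^3 + w^2*(-10*x - 6) + w*(-24*x^2 + 28*x - 16) + 72*x^2 + 6*x - 6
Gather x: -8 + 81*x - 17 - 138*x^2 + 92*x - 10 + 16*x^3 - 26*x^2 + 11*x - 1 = 16*x^3 - 164*x^2 + 184*x - 36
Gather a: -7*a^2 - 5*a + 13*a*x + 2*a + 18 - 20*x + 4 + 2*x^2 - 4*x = -7*a^2 + a*(13*x - 3) + 2*x^2 - 24*x + 22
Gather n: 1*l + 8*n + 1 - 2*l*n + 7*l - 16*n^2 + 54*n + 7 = 8*l - 16*n^2 + n*(62 - 2*l) + 8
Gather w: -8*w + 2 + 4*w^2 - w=4*w^2 - 9*w + 2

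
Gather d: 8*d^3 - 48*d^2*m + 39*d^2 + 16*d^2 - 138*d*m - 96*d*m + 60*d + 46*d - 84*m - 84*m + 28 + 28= 8*d^3 + d^2*(55 - 48*m) + d*(106 - 234*m) - 168*m + 56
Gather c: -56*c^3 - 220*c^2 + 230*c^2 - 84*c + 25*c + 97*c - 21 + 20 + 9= -56*c^3 + 10*c^2 + 38*c + 8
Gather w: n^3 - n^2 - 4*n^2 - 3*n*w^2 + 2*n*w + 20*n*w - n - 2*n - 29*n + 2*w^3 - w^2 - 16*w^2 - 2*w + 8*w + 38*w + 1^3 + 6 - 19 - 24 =n^3 - 5*n^2 - 32*n + 2*w^3 + w^2*(-3*n - 17) + w*(22*n + 44) - 36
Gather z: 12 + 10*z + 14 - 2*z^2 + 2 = -2*z^2 + 10*z + 28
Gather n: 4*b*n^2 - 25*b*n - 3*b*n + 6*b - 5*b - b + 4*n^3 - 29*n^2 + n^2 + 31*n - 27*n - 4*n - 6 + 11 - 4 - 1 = -28*b*n + 4*n^3 + n^2*(4*b - 28)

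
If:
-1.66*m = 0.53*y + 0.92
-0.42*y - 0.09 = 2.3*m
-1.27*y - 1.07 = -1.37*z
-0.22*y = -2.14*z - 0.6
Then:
No Solution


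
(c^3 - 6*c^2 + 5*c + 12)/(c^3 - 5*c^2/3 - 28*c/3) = 3*(c^2 - 2*c - 3)/(c*(3*c + 7))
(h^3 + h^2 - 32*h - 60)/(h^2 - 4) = (h^2 - h - 30)/(h - 2)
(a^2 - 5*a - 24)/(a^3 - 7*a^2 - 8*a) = (a + 3)/(a*(a + 1))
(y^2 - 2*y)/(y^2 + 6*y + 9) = y*(y - 2)/(y^2 + 6*y + 9)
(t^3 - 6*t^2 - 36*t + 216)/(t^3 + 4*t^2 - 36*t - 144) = (t - 6)/(t + 4)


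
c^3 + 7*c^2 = c^2*(c + 7)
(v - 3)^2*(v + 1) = v^3 - 5*v^2 + 3*v + 9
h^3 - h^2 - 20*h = h*(h - 5)*(h + 4)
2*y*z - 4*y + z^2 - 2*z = (2*y + z)*(z - 2)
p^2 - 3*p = p*(p - 3)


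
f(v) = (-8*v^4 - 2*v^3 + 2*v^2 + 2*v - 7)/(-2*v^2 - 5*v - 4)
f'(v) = (4*v + 5)*(-8*v^4 - 2*v^3 + 2*v^2 + 2*v - 7)/(-2*v^2 - 5*v - 4)^2 + (-32*v^3 - 6*v^2 + 4*v + 2)/(-2*v^2 - 5*v - 4) = (32*v^5 + 124*v^4 + 148*v^3 + 18*v^2 - 44*v - 43)/(4*v^4 + 20*v^3 + 41*v^2 + 40*v + 16)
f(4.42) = 48.87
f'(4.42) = 26.89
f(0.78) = 0.89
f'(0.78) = 0.71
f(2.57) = 12.36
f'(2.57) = 12.70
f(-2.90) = 81.18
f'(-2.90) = -29.21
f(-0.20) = 2.38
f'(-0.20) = -3.63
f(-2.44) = 68.65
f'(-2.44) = -25.52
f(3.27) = 23.09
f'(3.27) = 17.98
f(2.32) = 9.42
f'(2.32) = 10.85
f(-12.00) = 699.03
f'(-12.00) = -104.86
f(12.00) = 480.22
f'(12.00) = 87.10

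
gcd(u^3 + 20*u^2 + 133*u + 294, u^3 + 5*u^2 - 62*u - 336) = u^2 + 13*u + 42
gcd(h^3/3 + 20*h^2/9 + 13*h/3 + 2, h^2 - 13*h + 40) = 1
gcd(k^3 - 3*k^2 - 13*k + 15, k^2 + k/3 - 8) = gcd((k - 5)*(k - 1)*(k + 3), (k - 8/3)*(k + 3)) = k + 3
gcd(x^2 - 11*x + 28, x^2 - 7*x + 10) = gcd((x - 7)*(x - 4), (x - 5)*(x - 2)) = 1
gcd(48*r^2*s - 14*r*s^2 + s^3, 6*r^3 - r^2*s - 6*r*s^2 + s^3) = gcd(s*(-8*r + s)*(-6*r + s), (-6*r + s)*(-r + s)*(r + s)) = 6*r - s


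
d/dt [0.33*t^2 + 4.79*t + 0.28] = 0.66*t + 4.79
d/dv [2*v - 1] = 2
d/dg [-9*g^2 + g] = 1 - 18*g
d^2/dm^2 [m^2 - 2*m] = 2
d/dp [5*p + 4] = 5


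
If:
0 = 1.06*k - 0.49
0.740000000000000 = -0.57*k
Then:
No Solution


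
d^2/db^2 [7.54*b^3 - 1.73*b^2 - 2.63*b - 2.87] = 45.24*b - 3.46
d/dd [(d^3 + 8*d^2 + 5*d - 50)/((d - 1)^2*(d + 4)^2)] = (-d^4 - 13*d^3 - 27*d^2 + 121*d + 280)/(d^6 + 9*d^5 + 15*d^4 - 45*d^3 - 60*d^2 + 144*d - 64)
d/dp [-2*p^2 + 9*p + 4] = 9 - 4*p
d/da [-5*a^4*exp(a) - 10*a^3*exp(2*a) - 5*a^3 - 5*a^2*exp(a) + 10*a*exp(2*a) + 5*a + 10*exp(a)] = -5*a^4*exp(a) - 20*a^3*exp(2*a) - 20*a^3*exp(a) - 30*a^2*exp(2*a) - 5*a^2*exp(a) - 15*a^2 + 20*a*exp(2*a) - 10*a*exp(a) + 10*exp(2*a) + 10*exp(a) + 5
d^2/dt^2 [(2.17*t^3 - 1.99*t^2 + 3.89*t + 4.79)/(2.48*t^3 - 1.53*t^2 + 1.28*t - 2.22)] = (-8.010896*t^6 + 102.219648*t^5 + 446.231856*t^4 - 466.098482*t^3 + 419.068902*t^2 + 86.837652*t - 14.35094)/(15.252992*t^9 - 28.230336*t^8 + 41.033832*t^7 - 73.684233*t^6 + 71.72016*t^5 - 65.393658*t^4 + 64.850336*t^3 - 33.5331*t^2 + 18.925056*t - 10.941048)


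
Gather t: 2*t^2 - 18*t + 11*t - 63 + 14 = 2*t^2 - 7*t - 49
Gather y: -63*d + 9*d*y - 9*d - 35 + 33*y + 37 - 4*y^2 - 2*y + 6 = -72*d - 4*y^2 + y*(9*d + 31) + 8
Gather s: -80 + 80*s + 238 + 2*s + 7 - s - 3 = 81*s + 162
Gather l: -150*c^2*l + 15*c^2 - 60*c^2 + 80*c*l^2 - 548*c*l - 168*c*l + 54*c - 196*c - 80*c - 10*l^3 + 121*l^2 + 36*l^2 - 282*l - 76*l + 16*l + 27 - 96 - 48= -45*c^2 - 222*c - 10*l^3 + l^2*(80*c + 157) + l*(-150*c^2 - 716*c - 342) - 117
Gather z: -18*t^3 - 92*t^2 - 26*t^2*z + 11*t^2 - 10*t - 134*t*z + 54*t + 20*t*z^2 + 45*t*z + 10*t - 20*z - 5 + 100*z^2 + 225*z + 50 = -18*t^3 - 81*t^2 + 54*t + z^2*(20*t + 100) + z*(-26*t^2 - 89*t + 205) + 45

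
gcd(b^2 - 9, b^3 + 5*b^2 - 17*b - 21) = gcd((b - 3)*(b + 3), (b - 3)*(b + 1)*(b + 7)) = b - 3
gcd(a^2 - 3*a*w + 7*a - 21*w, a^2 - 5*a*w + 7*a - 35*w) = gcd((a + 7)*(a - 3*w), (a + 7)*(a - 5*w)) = a + 7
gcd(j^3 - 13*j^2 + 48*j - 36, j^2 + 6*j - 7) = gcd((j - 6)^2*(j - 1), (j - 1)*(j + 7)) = j - 1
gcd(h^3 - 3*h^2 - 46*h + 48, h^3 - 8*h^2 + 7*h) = h - 1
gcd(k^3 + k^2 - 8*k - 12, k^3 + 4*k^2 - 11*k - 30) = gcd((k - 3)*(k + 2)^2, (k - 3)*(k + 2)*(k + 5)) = k^2 - k - 6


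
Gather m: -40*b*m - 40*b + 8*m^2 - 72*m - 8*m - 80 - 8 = -40*b + 8*m^2 + m*(-40*b - 80) - 88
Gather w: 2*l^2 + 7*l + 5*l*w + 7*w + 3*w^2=2*l^2 + 7*l + 3*w^2 + w*(5*l + 7)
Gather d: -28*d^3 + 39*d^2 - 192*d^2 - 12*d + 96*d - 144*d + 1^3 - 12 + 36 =-28*d^3 - 153*d^2 - 60*d + 25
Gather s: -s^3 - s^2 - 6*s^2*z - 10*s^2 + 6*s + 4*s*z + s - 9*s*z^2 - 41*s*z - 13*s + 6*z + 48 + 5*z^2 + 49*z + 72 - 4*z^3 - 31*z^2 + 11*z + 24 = -s^3 + s^2*(-6*z - 11) + s*(-9*z^2 - 37*z - 6) - 4*z^3 - 26*z^2 + 66*z + 144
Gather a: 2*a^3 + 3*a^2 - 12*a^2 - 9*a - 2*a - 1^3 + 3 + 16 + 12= 2*a^3 - 9*a^2 - 11*a + 30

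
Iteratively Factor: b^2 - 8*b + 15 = (b - 3)*(b - 5)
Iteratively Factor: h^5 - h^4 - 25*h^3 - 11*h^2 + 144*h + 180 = (h + 2)*(h^4 - 3*h^3 - 19*h^2 + 27*h + 90) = (h + 2)^2*(h^3 - 5*h^2 - 9*h + 45) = (h - 5)*(h + 2)^2*(h^2 - 9) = (h - 5)*(h - 3)*(h + 2)^2*(h + 3)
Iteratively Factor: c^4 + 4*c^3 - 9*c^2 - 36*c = (c + 3)*(c^3 + c^2 - 12*c) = c*(c + 3)*(c^2 + c - 12) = c*(c + 3)*(c + 4)*(c - 3)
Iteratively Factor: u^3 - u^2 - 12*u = (u + 3)*(u^2 - 4*u) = u*(u + 3)*(u - 4)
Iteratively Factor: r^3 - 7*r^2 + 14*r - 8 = (r - 4)*(r^2 - 3*r + 2) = (r - 4)*(r - 1)*(r - 2)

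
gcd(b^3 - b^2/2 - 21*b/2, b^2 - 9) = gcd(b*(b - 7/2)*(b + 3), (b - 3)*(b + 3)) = b + 3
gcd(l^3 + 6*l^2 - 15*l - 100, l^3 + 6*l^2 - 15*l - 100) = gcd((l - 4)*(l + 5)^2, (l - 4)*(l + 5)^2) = l^3 + 6*l^2 - 15*l - 100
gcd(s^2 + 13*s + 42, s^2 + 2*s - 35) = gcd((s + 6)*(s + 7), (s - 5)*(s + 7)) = s + 7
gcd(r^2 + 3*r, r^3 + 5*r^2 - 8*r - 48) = 1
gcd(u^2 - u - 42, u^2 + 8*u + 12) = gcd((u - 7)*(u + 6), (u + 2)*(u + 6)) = u + 6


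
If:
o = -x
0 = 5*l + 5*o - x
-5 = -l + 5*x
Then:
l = -30/19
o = 25/19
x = -25/19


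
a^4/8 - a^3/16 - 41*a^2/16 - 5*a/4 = a*(a/4 + 1)*(a/2 + 1/4)*(a - 5)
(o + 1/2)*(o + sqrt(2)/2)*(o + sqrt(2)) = o^3 + o^2/2 + 3*sqrt(2)*o^2/2 + o + 3*sqrt(2)*o/4 + 1/2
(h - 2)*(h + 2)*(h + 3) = h^3 + 3*h^2 - 4*h - 12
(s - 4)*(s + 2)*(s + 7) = s^3 + 5*s^2 - 22*s - 56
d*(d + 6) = d^2 + 6*d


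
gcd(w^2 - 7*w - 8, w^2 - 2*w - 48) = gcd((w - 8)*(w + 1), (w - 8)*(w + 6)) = w - 8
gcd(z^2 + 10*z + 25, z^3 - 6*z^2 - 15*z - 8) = 1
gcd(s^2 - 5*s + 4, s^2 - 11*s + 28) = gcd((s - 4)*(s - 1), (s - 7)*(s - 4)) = s - 4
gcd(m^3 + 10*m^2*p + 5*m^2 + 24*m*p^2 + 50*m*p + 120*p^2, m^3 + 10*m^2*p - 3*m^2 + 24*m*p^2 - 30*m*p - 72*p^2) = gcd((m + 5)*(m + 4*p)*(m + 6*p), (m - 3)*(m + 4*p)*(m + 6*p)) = m^2 + 10*m*p + 24*p^2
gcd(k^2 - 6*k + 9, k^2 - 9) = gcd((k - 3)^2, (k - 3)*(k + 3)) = k - 3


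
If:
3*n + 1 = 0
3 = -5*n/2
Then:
No Solution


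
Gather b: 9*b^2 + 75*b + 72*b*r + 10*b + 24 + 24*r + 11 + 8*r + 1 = 9*b^2 + b*(72*r + 85) + 32*r + 36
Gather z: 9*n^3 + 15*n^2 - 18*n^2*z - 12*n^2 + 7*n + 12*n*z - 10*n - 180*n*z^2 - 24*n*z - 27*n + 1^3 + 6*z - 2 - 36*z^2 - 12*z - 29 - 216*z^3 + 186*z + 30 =9*n^3 + 3*n^2 - 30*n - 216*z^3 + z^2*(-180*n - 36) + z*(-18*n^2 - 12*n + 180)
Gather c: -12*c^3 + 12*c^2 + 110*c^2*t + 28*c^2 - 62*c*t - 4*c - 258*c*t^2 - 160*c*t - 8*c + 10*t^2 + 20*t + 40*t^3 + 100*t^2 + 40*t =-12*c^3 + c^2*(110*t + 40) + c*(-258*t^2 - 222*t - 12) + 40*t^3 + 110*t^2 + 60*t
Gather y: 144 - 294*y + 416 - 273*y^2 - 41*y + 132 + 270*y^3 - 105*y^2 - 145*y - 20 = 270*y^3 - 378*y^2 - 480*y + 672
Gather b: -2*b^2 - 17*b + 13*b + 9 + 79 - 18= -2*b^2 - 4*b + 70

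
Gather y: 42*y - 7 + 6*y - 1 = 48*y - 8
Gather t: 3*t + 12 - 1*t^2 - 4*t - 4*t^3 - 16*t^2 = -4*t^3 - 17*t^2 - t + 12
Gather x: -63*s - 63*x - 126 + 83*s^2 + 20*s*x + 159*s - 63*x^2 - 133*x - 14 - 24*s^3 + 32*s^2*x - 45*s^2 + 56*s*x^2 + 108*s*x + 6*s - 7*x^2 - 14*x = -24*s^3 + 38*s^2 + 102*s + x^2*(56*s - 70) + x*(32*s^2 + 128*s - 210) - 140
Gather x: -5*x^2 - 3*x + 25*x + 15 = -5*x^2 + 22*x + 15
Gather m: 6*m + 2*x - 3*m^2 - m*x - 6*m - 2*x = -3*m^2 - m*x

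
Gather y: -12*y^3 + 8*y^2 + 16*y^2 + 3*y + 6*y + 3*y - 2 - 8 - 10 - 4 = -12*y^3 + 24*y^2 + 12*y - 24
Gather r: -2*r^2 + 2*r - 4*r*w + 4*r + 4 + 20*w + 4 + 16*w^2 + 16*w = -2*r^2 + r*(6 - 4*w) + 16*w^2 + 36*w + 8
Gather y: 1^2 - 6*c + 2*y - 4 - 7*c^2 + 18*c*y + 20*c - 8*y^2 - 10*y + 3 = -7*c^2 + 14*c - 8*y^2 + y*(18*c - 8)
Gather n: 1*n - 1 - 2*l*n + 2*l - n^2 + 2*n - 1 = 2*l - n^2 + n*(3 - 2*l) - 2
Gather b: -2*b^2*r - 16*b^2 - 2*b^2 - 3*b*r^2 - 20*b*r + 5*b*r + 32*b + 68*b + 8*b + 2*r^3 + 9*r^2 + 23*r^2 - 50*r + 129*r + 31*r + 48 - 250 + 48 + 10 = b^2*(-2*r - 18) + b*(-3*r^2 - 15*r + 108) + 2*r^3 + 32*r^2 + 110*r - 144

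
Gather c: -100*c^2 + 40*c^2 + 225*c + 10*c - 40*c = -60*c^2 + 195*c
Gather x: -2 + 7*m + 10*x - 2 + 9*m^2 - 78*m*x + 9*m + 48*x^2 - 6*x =9*m^2 + 16*m + 48*x^2 + x*(4 - 78*m) - 4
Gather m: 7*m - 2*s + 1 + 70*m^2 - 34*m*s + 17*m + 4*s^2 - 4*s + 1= 70*m^2 + m*(24 - 34*s) + 4*s^2 - 6*s + 2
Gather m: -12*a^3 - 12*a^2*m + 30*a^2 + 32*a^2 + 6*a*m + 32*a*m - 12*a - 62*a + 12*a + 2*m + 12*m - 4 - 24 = -12*a^3 + 62*a^2 - 62*a + m*(-12*a^2 + 38*a + 14) - 28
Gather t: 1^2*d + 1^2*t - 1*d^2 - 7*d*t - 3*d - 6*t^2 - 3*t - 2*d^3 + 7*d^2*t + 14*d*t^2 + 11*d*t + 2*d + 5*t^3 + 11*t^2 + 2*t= -2*d^3 - d^2 + 5*t^3 + t^2*(14*d + 5) + t*(7*d^2 + 4*d)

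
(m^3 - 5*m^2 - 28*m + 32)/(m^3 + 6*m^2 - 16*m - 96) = (m^2 - 9*m + 8)/(m^2 + 2*m - 24)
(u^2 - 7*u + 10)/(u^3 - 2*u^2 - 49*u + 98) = (u - 5)/(u^2 - 49)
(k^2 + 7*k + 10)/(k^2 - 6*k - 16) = (k + 5)/(k - 8)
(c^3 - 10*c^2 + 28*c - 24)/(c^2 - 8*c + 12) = c - 2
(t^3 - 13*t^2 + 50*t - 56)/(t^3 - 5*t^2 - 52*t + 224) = (t^2 - 9*t + 14)/(t^2 - t - 56)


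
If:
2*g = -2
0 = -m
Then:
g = -1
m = 0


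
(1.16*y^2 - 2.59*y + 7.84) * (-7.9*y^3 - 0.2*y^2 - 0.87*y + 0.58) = -9.164*y^5 + 20.229*y^4 - 62.4272*y^3 + 1.3581*y^2 - 8.323*y + 4.5472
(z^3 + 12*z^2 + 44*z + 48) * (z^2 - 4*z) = z^5 + 8*z^4 - 4*z^3 - 128*z^2 - 192*z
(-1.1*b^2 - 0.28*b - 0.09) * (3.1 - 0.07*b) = 0.077*b^3 - 3.3904*b^2 - 0.8617*b - 0.279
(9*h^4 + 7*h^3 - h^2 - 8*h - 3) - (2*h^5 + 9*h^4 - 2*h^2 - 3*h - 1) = -2*h^5 + 7*h^3 + h^2 - 5*h - 2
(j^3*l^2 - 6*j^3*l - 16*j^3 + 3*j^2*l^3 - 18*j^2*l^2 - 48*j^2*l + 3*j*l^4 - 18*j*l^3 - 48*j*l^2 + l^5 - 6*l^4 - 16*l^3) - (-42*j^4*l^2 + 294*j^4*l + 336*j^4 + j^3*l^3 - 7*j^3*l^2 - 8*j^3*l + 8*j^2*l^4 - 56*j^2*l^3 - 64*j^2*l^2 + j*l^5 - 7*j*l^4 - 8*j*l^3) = 42*j^4*l^2 - 294*j^4*l - 336*j^4 - j^3*l^3 + 8*j^3*l^2 + 2*j^3*l - 16*j^3 - 8*j^2*l^4 + 59*j^2*l^3 + 46*j^2*l^2 - 48*j^2*l - j*l^5 + 10*j*l^4 - 10*j*l^3 - 48*j*l^2 + l^5 - 6*l^4 - 16*l^3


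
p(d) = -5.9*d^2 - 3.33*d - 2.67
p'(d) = -11.8*d - 3.33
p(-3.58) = -66.37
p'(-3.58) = 38.91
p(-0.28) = -2.20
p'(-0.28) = -0.03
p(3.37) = -80.90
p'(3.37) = -43.10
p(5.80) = -220.46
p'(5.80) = -71.77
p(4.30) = -126.08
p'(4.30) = -54.07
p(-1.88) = -17.26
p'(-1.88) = 18.85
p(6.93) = -309.09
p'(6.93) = -85.10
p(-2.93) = -43.56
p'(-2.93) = 31.24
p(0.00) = -2.67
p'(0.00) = -3.33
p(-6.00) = -195.09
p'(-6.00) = 67.47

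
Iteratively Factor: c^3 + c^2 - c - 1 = (c + 1)*(c^2 - 1) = (c + 1)^2*(c - 1)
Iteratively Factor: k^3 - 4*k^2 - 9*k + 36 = (k - 4)*(k^2 - 9) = (k - 4)*(k + 3)*(k - 3)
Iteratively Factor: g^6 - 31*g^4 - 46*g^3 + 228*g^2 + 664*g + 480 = (g + 2)*(g^5 - 2*g^4 - 27*g^3 + 8*g^2 + 212*g + 240) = (g - 4)*(g + 2)*(g^4 + 2*g^3 - 19*g^2 - 68*g - 60) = (g - 5)*(g - 4)*(g + 2)*(g^3 + 7*g^2 + 16*g + 12) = (g - 5)*(g - 4)*(g + 2)^2*(g^2 + 5*g + 6) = (g - 5)*(g - 4)*(g + 2)^3*(g + 3)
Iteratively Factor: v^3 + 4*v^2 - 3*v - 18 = (v - 2)*(v^2 + 6*v + 9) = (v - 2)*(v + 3)*(v + 3)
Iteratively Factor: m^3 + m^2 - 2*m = (m)*(m^2 + m - 2) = m*(m + 2)*(m - 1)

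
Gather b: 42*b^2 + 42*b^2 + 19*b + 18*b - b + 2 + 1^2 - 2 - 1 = 84*b^2 + 36*b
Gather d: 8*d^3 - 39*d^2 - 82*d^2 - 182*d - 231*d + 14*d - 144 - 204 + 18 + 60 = 8*d^3 - 121*d^2 - 399*d - 270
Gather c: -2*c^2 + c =-2*c^2 + c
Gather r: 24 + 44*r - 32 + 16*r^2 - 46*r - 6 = 16*r^2 - 2*r - 14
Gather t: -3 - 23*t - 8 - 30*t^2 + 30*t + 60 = -30*t^2 + 7*t + 49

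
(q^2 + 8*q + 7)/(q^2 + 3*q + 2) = (q + 7)/(q + 2)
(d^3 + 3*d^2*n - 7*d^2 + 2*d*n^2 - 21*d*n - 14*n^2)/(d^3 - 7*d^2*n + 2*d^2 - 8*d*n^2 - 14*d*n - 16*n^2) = (d^2 + 2*d*n - 7*d - 14*n)/(d^2 - 8*d*n + 2*d - 16*n)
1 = 1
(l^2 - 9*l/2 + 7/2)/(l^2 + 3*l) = (2*l^2 - 9*l + 7)/(2*l*(l + 3))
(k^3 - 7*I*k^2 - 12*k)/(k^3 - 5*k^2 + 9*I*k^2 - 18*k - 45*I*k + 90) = k*(k^2 - 7*I*k - 12)/(k^3 + k^2*(-5 + 9*I) - 9*k*(2 + 5*I) + 90)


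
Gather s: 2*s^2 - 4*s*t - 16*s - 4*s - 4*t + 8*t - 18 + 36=2*s^2 + s*(-4*t - 20) + 4*t + 18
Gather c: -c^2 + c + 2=-c^2 + c + 2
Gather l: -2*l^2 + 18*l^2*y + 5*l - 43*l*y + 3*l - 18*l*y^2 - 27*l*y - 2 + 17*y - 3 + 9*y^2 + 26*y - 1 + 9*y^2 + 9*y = l^2*(18*y - 2) + l*(-18*y^2 - 70*y + 8) + 18*y^2 + 52*y - 6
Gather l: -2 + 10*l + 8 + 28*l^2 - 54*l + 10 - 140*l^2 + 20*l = -112*l^2 - 24*l + 16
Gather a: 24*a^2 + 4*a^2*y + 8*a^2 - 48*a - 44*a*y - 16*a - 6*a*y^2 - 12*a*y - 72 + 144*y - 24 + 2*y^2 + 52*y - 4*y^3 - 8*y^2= a^2*(4*y + 32) + a*(-6*y^2 - 56*y - 64) - 4*y^3 - 6*y^2 + 196*y - 96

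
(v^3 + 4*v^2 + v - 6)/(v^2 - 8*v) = (v^3 + 4*v^2 + v - 6)/(v*(v - 8))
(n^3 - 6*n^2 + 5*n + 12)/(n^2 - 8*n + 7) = (n^3 - 6*n^2 + 5*n + 12)/(n^2 - 8*n + 7)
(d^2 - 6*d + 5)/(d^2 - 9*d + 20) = (d - 1)/(d - 4)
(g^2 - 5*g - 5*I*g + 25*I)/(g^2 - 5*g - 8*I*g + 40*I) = (g - 5*I)/(g - 8*I)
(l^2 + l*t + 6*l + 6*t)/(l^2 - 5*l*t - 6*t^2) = (-l - 6)/(-l + 6*t)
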